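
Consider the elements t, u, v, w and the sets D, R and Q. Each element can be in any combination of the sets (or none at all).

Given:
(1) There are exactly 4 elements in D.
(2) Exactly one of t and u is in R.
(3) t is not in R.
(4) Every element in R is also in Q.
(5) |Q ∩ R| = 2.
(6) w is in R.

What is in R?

R = {u, w}

From (3): t ∉ R.
From (6): w ∈ R.
(1): only 4 candidates remain for D, so all are in.
(2) (exactly one): u ∈ R.
(4) with u ∈ R: u ∈ Q.
(4) with w ∈ R: w ∈ Q.
Suppose v ∈ R: no assignment then satisfies all the clues, so v ∉ R.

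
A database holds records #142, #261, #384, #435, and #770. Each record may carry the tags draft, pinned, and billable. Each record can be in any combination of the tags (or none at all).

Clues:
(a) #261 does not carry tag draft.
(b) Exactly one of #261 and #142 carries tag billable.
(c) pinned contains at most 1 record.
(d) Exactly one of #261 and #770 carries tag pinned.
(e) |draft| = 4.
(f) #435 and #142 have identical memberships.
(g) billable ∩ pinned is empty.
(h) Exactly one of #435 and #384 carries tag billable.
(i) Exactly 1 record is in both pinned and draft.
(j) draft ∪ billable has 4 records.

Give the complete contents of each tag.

draft = {#142, #384, #435, #770}; pinned = {#770}; billable = {#142, #435}

From (a): #261 ∉ draft.
(e): only 4 candidates remain for draft, so all are in.
Suppose #142 ∈ pinned: no assignment then satisfies all the clues, so #142 ∉ pinned.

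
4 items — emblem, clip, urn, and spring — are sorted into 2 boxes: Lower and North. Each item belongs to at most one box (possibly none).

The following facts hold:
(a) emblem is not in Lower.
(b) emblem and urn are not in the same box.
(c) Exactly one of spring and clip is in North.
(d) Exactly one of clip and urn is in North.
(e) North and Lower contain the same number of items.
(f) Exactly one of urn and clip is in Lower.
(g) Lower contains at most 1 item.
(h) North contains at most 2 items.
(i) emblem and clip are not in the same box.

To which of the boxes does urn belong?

urn: Lower

From (a): emblem ∉ Lower.
Suppose urn ∉ Lower: no assignment then satisfies all the clues, so urn ∈ Lower.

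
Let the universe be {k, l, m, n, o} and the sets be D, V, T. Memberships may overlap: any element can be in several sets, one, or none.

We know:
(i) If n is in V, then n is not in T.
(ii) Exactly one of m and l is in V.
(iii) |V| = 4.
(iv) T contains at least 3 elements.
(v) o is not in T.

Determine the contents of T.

From (v): o ∉ T.
Suppose k ∉ T: no assignment then satisfies all the clues, so k ∈ T.

T = {k, l, m}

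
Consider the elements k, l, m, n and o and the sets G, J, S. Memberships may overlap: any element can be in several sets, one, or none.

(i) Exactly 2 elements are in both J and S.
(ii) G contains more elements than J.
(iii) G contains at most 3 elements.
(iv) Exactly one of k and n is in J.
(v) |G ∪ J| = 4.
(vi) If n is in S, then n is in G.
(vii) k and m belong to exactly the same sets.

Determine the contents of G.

G = {k, m, n}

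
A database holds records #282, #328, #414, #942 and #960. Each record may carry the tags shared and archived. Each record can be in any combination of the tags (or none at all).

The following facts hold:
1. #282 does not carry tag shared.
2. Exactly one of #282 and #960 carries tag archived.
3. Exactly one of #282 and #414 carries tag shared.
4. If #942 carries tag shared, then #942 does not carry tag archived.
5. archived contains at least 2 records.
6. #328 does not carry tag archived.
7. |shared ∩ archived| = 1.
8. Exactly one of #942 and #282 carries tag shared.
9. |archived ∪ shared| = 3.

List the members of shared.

shared = {#414, #942}

From (1): #282 ∉ shared.
From (6): #328 ∉ archived.
(3) (exactly one): #414 ∈ shared.
(8) (exactly one): #942 ∈ shared.
(4): #942 ∉ archived.
Suppose #328 ∈ shared: no assignment then satisfies all the clues, so #328 ∉ shared.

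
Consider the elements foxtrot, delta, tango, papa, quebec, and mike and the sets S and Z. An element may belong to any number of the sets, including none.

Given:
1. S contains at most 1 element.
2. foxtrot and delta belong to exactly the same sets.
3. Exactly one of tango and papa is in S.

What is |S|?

1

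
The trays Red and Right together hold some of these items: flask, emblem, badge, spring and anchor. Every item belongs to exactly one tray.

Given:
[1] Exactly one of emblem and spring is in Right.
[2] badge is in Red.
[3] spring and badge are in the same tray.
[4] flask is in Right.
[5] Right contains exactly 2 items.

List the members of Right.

Right = {emblem, flask}

From (2): badge ∈ Red.
From (4): flask ∈ Right.
(3): spring matches badge: spring ∈ Red.
(1) (exactly one): emblem ∈ Right.
(5): Right already has 2, so the rest are out.
Only one tray left: anchor ∈ Red.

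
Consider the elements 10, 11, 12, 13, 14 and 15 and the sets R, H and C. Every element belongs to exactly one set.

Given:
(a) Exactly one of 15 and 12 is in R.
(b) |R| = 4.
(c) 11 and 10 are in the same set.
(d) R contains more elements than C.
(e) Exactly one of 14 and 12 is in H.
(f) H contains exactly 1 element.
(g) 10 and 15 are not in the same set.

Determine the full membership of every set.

R = {10, 11, 12, 13}; H = {14}; C = {15}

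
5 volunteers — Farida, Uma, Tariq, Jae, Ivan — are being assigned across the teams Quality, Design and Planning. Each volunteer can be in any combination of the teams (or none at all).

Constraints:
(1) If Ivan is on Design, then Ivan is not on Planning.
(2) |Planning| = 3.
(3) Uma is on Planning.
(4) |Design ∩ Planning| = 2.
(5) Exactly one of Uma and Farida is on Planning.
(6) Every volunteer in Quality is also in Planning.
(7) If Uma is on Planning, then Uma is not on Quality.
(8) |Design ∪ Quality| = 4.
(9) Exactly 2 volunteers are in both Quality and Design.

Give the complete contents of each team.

Quality = {Jae, Tariq}; Design = {Farida, Ivan, Jae, Tariq}; Planning = {Jae, Tariq, Uma}

From (3): Uma ∈ Planning.
(5) (exactly one): Farida ∉ Planning.
(6) contrapositive: Farida ∉ Quality.
(7): Uma ∉ Quality.
Suppose Farida ∉ Design: no assignment then satisfies all the clues, so Farida ∈ Design.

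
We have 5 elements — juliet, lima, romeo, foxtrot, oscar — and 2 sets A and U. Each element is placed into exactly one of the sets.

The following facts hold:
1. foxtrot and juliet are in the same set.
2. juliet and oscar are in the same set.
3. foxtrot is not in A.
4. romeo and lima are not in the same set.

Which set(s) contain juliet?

From (3): foxtrot ∉ A.
(1): juliet matches foxtrot: juliet ∉ A.
(2): oscar matches juliet: oscar ∉ A.
Only one set left: juliet ∈ U.
Only one set left: foxtrot ∈ U.
Only one set left: oscar ∈ U.

juliet: U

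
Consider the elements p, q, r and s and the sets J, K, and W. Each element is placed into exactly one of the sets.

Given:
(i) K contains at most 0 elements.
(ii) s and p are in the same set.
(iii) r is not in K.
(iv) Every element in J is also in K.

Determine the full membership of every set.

From (iii): r ∉ K.
(i): K already has 0, so the rest are out.
(iv) contrapositive: p ∉ J.
(iv) contrapositive: q ∉ J.
(iv) contrapositive: r ∉ J.
(iv) contrapositive: s ∉ J.
Only one set left: p ∈ W.
Only one set left: q ∈ W.
Only one set left: r ∈ W.
Only one set left: s ∈ W.

J = {}; K = {}; W = {p, q, r, s}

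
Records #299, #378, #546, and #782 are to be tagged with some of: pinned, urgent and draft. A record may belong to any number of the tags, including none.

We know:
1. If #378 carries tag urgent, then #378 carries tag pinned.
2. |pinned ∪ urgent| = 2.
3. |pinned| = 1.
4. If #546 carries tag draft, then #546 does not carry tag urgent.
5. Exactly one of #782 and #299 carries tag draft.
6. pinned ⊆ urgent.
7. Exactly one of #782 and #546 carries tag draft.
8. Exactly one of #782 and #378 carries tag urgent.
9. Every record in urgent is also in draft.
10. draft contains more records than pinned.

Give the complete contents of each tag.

pinned = {#378}; urgent = {#299, #378}; draft = {#299, #378, #546}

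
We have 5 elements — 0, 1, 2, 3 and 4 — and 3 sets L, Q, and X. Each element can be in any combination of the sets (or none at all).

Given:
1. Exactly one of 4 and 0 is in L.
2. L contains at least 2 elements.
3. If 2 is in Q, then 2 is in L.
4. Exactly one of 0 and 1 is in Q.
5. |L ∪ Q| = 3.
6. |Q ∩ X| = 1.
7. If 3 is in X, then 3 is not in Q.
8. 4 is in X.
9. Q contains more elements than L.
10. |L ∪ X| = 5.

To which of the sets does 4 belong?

From (8): 4 ∈ X.
Suppose 4 ∈ L: no assignment then satisfies all the clues, so 4 ∉ L.

4: Q, X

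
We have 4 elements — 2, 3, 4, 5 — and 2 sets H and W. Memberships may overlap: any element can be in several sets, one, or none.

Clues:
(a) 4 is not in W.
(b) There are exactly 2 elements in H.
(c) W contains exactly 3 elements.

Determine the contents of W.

W = {2, 3, 5}

From (a): 4 ∉ W.
(c): only 3 candidates remain for W, so all are in.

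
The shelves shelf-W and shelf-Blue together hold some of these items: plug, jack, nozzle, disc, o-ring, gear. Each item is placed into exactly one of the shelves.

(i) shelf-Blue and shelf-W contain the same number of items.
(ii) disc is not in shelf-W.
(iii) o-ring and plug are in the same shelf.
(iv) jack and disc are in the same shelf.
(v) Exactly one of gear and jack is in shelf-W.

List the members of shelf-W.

shelf-W = {gear, o-ring, plug}

From (ii): disc ∉ shelf-W.
(iv): jack matches disc: jack ∉ shelf-W.
(v) (exactly one): gear ∈ shelf-W.
Only one shelf left: jack ∈ shelf-Blue.
Only one shelf left: disc ∈ shelf-Blue.
Suppose plug ∉ shelf-W: no assignment then satisfies all the clues, so plug ∈ shelf-W.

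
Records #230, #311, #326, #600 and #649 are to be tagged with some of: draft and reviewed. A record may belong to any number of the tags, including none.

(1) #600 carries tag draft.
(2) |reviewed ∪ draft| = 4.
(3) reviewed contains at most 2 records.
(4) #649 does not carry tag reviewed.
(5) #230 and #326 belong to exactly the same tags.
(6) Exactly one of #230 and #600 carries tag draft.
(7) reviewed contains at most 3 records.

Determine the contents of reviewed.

reviewed = {#230, #326}

From (1): #600 ∈ draft.
From (4): #649 ∉ reviewed.
(6) (exactly one): #230 ∉ draft.
(5): #326 matches #230: #326 ∉ draft.
Suppose #230 ∉ reviewed: no assignment then satisfies all the clues, so #230 ∈ reviewed.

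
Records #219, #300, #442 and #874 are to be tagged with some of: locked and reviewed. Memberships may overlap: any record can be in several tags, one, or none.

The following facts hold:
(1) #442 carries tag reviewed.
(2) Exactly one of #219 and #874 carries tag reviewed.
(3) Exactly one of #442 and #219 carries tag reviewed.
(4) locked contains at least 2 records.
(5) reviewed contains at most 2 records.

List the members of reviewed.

From (1): #442 ∈ reviewed.
(3) (exactly one): #219 ∉ reviewed.
(2) (exactly one): #874 ∈ reviewed.
(5): reviewed already has 2, so the rest are out.

reviewed = {#442, #874}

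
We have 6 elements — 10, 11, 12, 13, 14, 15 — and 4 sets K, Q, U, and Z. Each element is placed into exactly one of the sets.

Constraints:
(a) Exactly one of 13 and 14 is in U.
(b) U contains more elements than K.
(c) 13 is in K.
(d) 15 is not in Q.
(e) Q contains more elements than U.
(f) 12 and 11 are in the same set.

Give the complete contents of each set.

K = {13}; Q = {10, 11, 12}; U = {14, 15}; Z = {}

From (c): 13 ∈ K.
From (d): 15 ∉ Q.
(a) (exactly one): 14 ∈ U.
Suppose 10 ∈ K: no assignment then satisfies all the clues, so 10 ∉ K.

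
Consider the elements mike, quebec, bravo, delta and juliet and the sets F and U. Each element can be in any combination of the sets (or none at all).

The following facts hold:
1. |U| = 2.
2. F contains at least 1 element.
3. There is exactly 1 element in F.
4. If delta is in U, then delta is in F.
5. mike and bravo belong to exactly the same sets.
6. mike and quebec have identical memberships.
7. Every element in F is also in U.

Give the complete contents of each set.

F = {delta}; U = {delta, juliet}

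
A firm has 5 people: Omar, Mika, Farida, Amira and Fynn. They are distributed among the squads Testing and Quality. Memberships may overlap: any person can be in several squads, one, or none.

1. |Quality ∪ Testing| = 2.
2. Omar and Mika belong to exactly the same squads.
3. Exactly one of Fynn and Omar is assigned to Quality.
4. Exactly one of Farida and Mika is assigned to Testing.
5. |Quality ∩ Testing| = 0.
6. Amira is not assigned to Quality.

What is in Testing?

Testing = {Farida}

From (6): Amira ∉ Quality.
Suppose Omar ∈ Testing: no assignment then satisfies all the clues, so Omar ∉ Testing.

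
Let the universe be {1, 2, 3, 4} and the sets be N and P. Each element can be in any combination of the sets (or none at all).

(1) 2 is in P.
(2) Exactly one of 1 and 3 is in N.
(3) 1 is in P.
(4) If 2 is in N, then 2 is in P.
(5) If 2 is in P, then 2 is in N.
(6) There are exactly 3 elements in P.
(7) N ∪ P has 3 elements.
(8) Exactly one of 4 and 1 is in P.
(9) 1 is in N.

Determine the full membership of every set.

From (1): 2 ∈ P.
From (3): 1 ∈ P.
From (9): 1 ∈ N.
(2) (exactly one): 3 ∉ N.
(5): 2 ∈ N.
(8) (exactly one): 4 ∉ P.
(6): only 3 candidates remain for P, so all are in.
Suppose 4 ∈ N: no assignment then satisfies all the clues, so 4 ∉ N.

N = {1, 2}; P = {1, 2, 3}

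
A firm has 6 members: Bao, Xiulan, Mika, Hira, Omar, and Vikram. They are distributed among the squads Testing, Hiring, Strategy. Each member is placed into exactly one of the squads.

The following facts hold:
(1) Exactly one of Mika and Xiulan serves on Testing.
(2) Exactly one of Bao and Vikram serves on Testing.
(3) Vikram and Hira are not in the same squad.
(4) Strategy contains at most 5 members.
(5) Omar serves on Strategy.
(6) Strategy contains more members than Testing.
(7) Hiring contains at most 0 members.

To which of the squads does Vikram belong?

Vikram: Testing

From (5): Omar ∈ Strategy.
(7): Hiring already has 0, so the rest are out.
Suppose Vikram ∉ Testing: no assignment then satisfies all the clues, so Vikram ∈ Testing.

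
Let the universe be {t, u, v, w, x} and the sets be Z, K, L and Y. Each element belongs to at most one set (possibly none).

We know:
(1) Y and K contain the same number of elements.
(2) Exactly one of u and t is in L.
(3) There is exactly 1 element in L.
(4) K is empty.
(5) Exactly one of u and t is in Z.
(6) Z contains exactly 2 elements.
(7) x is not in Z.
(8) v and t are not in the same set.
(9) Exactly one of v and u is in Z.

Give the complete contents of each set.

Z = {u, w}; K = {}; L = {t}; Y = {}

From (7): x ∉ Z.
(4): K already has 0, so the rest are out.
Suppose t ∈ Z: no assignment then satisfies all the clues, so t ∉ Z.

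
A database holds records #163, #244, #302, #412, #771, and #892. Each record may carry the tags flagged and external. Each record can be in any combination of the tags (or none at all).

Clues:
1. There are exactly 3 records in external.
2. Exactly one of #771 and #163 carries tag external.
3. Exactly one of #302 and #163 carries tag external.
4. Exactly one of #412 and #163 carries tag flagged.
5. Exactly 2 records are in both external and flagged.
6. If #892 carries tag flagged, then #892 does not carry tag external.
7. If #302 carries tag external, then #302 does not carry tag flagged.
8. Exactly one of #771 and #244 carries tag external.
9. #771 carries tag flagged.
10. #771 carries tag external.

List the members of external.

external = {#302, #412, #771}

From (9): #771 ∈ flagged.
From (10): #771 ∈ external.
(2) (exactly one): #163 ∉ external.
(3) (exactly one): #302 ∈ external.
(7): #302 ∉ flagged.
(8) (exactly one): #244 ∉ external.
Suppose #412 ∉ external: no assignment then satisfies all the clues, so #412 ∈ external.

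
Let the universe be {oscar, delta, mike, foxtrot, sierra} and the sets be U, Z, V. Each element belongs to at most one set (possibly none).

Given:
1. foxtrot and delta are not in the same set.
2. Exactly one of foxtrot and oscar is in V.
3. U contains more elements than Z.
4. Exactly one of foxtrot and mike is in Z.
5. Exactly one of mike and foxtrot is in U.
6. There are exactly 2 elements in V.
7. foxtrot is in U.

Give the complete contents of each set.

U = {foxtrot, sierra}; Z = {mike}; V = {delta, oscar}

From (7): foxtrot ∈ U.
(1): delta ∉ U.
(2) (exactly one): oscar ∈ V.
(4) (exactly one): mike ∈ Z.
Suppose delta ∈ Z: no assignment then satisfies all the clues, so delta ∉ Z.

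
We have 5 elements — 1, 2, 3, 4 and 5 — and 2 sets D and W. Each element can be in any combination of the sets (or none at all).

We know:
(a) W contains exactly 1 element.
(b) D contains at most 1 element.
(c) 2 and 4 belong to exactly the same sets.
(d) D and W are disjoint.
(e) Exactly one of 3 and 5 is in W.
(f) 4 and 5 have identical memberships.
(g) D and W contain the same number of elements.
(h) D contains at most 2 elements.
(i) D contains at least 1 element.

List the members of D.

D = {1}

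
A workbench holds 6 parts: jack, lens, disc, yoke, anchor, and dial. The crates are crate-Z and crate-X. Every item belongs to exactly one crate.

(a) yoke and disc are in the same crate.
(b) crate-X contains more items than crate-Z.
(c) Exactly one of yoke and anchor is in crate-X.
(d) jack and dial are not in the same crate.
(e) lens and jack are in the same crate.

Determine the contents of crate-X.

crate-X = {disc, jack, lens, yoke}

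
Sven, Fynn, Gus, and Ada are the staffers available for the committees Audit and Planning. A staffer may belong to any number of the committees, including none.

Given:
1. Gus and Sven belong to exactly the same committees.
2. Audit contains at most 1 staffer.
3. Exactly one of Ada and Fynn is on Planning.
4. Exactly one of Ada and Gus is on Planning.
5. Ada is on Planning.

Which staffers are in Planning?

Planning = {Ada}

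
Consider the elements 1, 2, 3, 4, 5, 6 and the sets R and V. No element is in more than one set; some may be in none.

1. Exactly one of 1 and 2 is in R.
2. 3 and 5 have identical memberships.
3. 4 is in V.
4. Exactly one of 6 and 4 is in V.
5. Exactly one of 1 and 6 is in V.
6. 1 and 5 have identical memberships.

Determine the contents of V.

From (3): 4 ∈ V.
(4) (exactly one): 6 ∉ V.
(5) (exactly one): 1 ∈ V.
(6): 5 matches 1: 5 ∉ R.
(6): 5 matches 1: 5 ∈ V.
(1) (exactly one): 2 ∈ R.
(2): 3 matches 5: 3 ∉ R.
(2): 3 matches 5: 3 ∈ V.

V = {1, 3, 4, 5}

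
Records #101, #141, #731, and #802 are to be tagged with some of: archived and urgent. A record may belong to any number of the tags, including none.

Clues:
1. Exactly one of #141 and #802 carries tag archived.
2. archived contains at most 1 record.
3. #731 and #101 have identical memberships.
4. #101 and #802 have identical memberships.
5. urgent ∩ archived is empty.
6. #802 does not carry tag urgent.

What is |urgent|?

0

From (6): #802 ∉ urgent.
(4): #101 matches #802: #101 ∉ urgent.
(3): #731 matches #101: #731 ∉ urgent.
Suppose #101 ∈ archived: no assignment then satisfies all the clues, so #101 ∉ archived.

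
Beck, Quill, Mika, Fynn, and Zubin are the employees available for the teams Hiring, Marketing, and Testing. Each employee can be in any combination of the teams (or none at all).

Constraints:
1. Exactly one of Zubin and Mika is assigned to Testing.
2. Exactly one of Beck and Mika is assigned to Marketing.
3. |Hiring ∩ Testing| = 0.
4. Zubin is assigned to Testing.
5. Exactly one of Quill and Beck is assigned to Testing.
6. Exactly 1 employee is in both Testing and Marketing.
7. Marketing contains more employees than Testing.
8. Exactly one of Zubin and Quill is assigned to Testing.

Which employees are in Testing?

Testing = {Beck, Zubin}

From (4): Zubin ∈ Testing.
(1) (exactly one): Mika ∉ Testing.
(8) (exactly one): Quill ∉ Testing.
(5) (exactly one): Beck ∈ Testing.
Suppose Fynn ∈ Testing: no assignment then satisfies all the clues, so Fynn ∉ Testing.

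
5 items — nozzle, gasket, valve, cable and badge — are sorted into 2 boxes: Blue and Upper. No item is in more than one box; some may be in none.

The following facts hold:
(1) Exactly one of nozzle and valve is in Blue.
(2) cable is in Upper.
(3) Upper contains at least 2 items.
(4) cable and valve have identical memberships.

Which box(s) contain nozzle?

nozzle: Blue

From (2): cable ∈ Upper.
(4): valve matches cable: valve ∉ Blue.
(4): valve matches cable: valve ∈ Upper.
(1) (exactly one): nozzle ∈ Blue.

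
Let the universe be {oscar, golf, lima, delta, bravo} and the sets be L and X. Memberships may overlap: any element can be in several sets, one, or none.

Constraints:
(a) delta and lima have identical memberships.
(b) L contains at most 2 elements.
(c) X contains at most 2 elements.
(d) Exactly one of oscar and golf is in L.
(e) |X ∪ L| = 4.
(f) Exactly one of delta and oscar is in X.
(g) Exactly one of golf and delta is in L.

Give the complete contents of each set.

L = {bravo, golf}; X = {delta, lima}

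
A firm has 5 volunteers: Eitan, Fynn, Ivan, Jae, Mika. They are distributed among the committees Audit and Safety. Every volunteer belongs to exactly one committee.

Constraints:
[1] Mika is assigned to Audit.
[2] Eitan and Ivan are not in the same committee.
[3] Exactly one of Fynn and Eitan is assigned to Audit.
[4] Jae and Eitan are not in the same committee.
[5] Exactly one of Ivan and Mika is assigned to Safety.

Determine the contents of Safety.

Safety = {Fynn, Ivan, Jae}

From (1): Mika ∈ Audit.
(5) (exactly one): Ivan ∈ Safety.
(2): Eitan ∉ Safety.
Only one committee left: Eitan ∈ Audit.
(3) (exactly one): Fynn ∉ Audit.
(4): Jae ∉ Audit.
Only one committee left: Fynn ∈ Safety.
Only one committee left: Jae ∈ Safety.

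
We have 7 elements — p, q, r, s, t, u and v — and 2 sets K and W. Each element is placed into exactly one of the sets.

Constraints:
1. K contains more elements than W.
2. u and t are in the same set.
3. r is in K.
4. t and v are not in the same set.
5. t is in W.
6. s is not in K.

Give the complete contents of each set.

K = {p, q, r, v}; W = {s, t, u}

From (3): r ∈ K.
From (5): t ∈ W.
From (6): s ∉ K.
(2): u matches t: u ∉ K.
(2): u matches t: u ∈ W.
(4): v ∉ W.
Only one set left: s ∈ W.
Only one set left: v ∈ K.
Suppose p ∉ K: no assignment then satisfies all the clues, so p ∈ K.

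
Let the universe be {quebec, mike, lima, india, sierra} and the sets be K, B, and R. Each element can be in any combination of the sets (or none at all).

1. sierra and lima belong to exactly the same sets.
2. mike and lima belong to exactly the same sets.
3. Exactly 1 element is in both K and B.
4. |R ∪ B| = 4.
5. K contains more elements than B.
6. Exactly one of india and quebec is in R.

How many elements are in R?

4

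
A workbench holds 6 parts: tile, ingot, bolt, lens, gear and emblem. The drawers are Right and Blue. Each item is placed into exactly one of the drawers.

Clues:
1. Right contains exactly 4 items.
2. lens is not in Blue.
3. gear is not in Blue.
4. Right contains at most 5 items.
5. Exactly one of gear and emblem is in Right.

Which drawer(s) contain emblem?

From (2): lens ∉ Blue.
From (3): gear ∉ Blue.
Only one drawer left: lens ∈ Right.
Only one drawer left: gear ∈ Right.
(5) (exactly one): emblem ∉ Right.
Only one drawer left: emblem ∈ Blue.

emblem: Blue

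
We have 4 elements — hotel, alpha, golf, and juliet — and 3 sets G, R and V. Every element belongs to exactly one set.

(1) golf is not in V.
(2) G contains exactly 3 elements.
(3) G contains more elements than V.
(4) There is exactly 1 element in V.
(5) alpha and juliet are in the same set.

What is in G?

G = {alpha, golf, juliet}

From (1): golf ∉ V.
Suppose hotel ∈ G: no assignment then satisfies all the clues, so hotel ∉ G.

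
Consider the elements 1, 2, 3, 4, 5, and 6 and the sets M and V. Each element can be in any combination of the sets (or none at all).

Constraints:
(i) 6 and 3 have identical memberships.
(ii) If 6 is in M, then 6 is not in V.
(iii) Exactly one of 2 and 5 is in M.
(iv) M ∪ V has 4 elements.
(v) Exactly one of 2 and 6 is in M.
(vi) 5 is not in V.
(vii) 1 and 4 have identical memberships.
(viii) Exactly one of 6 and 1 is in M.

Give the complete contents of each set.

M = {3, 5, 6}; V = {2}

From (vi): 5 ∉ V.
Suppose 1 ∈ M: no assignment then satisfies all the clues, so 1 ∉ M.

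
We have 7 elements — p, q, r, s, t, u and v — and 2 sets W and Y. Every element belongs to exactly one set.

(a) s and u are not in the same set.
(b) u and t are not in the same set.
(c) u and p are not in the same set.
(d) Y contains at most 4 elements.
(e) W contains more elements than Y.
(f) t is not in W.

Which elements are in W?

From (f): t ∉ W.
Only one set left: t ∈ Y.
(b): u ∉ Y.
Only one set left: u ∈ W.
(a): s ∉ W.
(c): p ∉ W.
Only one set left: p ∈ Y.
Only one set left: s ∈ Y.
Suppose q ∉ W: no assignment then satisfies all the clues, so q ∈ W.

W = {q, r, u, v}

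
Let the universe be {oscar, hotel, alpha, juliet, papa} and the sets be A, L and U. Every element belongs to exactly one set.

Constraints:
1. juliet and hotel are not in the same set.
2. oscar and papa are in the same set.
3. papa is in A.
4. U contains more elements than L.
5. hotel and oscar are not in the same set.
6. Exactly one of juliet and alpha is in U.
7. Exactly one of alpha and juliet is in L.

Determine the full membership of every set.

A = {oscar, papa}; L = {juliet}; U = {alpha, hotel}

From (3): papa ∈ A.
(2): oscar matches papa: oscar ∈ A.
(5): hotel ∉ A.
Suppose hotel ∈ L: no assignment then satisfies all the clues, so hotel ∉ L.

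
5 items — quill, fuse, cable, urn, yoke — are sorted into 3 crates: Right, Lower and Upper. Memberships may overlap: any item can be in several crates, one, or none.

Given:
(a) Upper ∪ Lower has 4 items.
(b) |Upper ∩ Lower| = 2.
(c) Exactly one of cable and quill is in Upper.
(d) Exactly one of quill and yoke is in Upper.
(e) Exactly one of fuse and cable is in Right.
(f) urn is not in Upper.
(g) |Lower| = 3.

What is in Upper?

Upper = {cable, fuse, yoke}

From (f): urn ∉ Upper.
Suppose quill ∈ Upper: no assignment then satisfies all the clues, so quill ∉ Upper.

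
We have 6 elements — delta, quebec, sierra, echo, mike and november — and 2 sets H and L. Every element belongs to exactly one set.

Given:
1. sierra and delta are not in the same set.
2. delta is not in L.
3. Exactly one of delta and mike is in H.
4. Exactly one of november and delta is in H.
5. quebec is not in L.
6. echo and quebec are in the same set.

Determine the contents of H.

H = {delta, echo, quebec}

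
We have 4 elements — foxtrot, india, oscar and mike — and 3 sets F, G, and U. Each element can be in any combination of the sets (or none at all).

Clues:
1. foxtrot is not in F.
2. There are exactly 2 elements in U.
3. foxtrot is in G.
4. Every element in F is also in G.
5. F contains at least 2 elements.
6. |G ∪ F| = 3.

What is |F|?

2

From (1): foxtrot ∉ F.
From (3): foxtrot ∈ G.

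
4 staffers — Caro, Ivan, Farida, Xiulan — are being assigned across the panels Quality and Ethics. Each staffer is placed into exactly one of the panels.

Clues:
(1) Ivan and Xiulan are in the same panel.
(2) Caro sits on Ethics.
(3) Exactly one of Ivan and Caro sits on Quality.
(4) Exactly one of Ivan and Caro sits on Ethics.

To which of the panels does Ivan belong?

Ivan: Quality

From (2): Caro ∈ Ethics.
(3) (exactly one): Ivan ∈ Quality.
(1): Xiulan matches Ivan: Xiulan ∈ Quality.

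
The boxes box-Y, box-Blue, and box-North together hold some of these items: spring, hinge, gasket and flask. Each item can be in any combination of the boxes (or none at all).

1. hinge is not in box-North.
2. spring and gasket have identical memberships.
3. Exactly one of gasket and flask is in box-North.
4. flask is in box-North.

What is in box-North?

box-North = {flask}

From (1): hinge ∉ box-North.
From (4): flask ∈ box-North.
(3) (exactly one): gasket ∉ box-North.
(2): spring matches gasket: spring ∉ box-North.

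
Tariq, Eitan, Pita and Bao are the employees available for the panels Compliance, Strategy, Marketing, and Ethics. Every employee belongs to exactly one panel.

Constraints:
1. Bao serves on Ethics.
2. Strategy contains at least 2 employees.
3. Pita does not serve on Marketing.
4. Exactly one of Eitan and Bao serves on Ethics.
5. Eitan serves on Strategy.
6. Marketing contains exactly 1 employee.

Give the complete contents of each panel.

Compliance = {}; Strategy = {Eitan, Pita}; Marketing = {Tariq}; Ethics = {Bao}

From (1): Bao ∈ Ethics.
From (3): Pita ∉ Marketing.
From (5): Eitan ∈ Strategy.
(6): only 1 candidates remain for Marketing, so all are in.
(2): only 2 candidates remain for Strategy, so all are in.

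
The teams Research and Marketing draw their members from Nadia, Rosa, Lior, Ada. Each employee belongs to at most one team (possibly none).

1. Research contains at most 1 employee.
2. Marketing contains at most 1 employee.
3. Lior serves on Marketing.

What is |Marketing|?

1

From (3): Lior ∈ Marketing.
(2): Marketing already has 1, so the rest are out.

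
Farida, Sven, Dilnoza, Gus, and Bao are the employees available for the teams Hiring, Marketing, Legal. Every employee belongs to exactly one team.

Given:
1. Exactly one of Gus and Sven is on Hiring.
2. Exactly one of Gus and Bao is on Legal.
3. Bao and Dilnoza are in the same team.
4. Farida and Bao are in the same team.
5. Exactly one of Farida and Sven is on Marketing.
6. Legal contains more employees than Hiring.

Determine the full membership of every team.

Hiring = {Gus}; Marketing = {Sven}; Legal = {Bao, Dilnoza, Farida}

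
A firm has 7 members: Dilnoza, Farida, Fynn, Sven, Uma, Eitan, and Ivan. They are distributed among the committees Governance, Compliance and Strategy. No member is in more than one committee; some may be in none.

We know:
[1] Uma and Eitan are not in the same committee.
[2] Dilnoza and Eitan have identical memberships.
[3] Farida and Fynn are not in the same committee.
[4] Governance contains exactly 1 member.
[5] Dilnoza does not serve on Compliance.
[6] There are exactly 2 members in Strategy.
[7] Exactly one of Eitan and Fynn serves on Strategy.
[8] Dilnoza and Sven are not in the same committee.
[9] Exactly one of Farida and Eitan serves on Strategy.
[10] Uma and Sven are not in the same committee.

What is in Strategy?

Strategy = {Dilnoza, Eitan}

From (5): Dilnoza ∉ Compliance.
(2): Eitan matches Dilnoza: Eitan ∉ Compliance.
Suppose Dilnoza ∉ Strategy: no assignment then satisfies all the clues, so Dilnoza ∈ Strategy.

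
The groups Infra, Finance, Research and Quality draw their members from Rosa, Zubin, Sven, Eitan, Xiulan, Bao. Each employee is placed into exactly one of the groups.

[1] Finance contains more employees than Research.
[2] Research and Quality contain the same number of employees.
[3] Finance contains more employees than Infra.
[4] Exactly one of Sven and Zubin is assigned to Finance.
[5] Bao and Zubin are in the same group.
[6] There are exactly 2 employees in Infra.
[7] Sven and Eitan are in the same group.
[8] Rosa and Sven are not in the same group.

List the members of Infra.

Infra = {Eitan, Sven}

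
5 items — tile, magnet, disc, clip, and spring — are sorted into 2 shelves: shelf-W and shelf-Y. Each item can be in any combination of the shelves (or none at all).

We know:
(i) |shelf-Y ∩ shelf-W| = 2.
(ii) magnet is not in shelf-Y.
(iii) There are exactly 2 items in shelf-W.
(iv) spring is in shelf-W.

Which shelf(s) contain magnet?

magnet: none

From (ii): magnet ∉ shelf-Y.
From (iv): spring ∈ shelf-W.
Suppose magnet ∈ shelf-W: no assignment then satisfies all the clues, so magnet ∉ shelf-W.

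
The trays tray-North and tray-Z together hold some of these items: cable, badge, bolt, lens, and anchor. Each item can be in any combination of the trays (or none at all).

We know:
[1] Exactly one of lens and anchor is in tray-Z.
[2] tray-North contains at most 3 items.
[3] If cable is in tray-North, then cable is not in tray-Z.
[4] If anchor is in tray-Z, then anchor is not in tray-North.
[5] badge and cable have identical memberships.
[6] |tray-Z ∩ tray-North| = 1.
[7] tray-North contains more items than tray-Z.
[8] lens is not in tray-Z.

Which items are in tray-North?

From (8): lens ∉ tray-Z.
(1) (exactly one): anchor ∈ tray-Z.
(4): anchor ∉ tray-North.
Suppose cable ∉ tray-North: no assignment then satisfies all the clues, so cable ∈ tray-North.

tray-North = {badge, bolt, cable}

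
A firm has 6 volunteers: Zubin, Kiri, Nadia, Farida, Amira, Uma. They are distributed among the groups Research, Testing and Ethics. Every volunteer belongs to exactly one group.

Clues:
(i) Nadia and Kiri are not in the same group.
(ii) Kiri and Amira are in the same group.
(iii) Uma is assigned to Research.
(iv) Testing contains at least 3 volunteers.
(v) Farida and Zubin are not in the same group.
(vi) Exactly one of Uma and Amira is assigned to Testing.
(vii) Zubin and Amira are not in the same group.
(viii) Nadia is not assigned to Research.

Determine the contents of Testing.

From (iii): Uma ∈ Research.
From (viii): Nadia ∉ Research.
(vi) (exactly one): Amira ∈ Testing.
(vii): Zubin ∉ Testing.
(ii): Kiri matches Amira: Kiri ∉ Research.
(ii): Kiri matches Amira: Kiri ∈ Testing.
(i): Nadia ∉ Testing.
(iv): only 3 candidates remain for Testing, so all are in.
Only one group left: Nadia ∈ Ethics.

Testing = {Amira, Farida, Kiri}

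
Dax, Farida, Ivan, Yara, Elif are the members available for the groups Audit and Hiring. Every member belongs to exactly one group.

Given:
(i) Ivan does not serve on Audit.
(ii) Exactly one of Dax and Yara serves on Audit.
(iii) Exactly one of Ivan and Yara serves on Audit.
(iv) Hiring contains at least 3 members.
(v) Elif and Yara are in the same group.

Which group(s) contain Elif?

Elif: Audit

From (i): Ivan ∉ Audit.
(iii) (exactly one): Yara ∈ Audit.
(v): Elif matches Yara: Elif ∈ Audit.
Only one group left: Ivan ∈ Hiring.
(ii) (exactly one): Dax ∉ Audit.
(iv): only 3 candidates remain for Hiring, so all are in.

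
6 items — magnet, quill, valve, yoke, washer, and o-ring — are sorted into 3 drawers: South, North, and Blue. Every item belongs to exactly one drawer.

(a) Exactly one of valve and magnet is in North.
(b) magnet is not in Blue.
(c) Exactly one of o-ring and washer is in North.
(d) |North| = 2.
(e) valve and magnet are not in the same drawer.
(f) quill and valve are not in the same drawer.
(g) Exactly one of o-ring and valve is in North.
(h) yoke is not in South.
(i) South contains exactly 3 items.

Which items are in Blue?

Blue = {yoke}

From (b): magnet ∉ Blue.
From (h): yoke ∉ South.
Suppose quill ∈ Blue: no assignment then satisfies all the clues, so quill ∉ Blue.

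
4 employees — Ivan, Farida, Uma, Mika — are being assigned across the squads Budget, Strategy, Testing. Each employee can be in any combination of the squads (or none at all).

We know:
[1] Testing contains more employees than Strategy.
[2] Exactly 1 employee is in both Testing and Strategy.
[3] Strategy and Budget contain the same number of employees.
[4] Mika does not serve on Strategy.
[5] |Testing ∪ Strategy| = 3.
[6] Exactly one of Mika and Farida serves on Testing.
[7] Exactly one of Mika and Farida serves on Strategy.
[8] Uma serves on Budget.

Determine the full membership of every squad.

Budget = {Uma}; Strategy = {Farida}; Testing = {Farida, Ivan, Uma}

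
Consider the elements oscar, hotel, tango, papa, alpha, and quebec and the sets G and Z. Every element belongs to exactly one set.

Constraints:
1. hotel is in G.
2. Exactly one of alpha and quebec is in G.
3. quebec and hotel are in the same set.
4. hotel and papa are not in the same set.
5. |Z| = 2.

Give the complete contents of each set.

G = {hotel, oscar, quebec, tango}; Z = {alpha, papa}

From (1): hotel ∈ G.
(3): quebec matches hotel: quebec ∈ G.
(4): papa ∉ G.
Only one set left: papa ∈ Z.
(2) (exactly one): alpha ∉ G.
Only one set left: alpha ∈ Z.
(5): Z already has 2, so the rest are out.
Only one set left: oscar ∈ G.
Only one set left: tango ∈ G.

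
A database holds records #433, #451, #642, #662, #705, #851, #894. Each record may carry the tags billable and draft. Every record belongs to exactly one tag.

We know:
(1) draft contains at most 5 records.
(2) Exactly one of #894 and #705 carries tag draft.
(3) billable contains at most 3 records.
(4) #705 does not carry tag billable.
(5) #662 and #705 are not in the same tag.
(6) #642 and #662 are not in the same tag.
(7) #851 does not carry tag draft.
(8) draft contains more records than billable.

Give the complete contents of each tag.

From (4): #705 ∉ billable.
From (7): #851 ∉ draft.
Only one tag left: #705 ∈ draft.
Only one tag left: #851 ∈ billable.
(2) (exactly one): #894 ∉ draft.
(5): #662 ∉ draft.
Only one tag left: #662 ∈ billable.
Only one tag left: #894 ∈ billable.
(3): billable already has 3, so the rest are out.
Only one tag left: #433 ∈ draft.
Only one tag left: #451 ∈ draft.
Only one tag left: #642 ∈ draft.

billable = {#662, #851, #894}; draft = {#433, #451, #642, #705}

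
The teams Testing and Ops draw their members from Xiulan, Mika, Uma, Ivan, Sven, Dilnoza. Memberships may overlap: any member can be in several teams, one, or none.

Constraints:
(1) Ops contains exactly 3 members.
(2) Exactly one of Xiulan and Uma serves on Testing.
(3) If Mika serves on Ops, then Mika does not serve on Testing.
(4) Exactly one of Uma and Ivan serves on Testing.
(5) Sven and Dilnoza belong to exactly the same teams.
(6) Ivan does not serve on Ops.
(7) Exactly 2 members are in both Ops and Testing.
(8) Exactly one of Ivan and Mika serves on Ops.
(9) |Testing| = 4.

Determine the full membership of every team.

Testing = {Dilnoza, Ivan, Sven, Xiulan}; Ops = {Dilnoza, Mika, Sven}

From (6): Ivan ∉ Ops.
(8) (exactly one): Mika ∈ Ops.
(3): Mika ∉ Testing.
Suppose Xiulan ∉ Testing: no assignment then satisfies all the clues, so Xiulan ∈ Testing.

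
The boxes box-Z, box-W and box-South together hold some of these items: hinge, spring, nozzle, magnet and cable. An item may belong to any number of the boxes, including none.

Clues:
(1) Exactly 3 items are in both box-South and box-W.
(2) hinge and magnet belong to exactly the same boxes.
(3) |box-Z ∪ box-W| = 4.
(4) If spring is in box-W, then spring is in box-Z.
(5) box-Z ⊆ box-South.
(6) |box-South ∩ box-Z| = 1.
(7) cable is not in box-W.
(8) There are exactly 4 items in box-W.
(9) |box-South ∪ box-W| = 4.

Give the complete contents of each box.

box-Z = {spring}; box-W = {hinge, magnet, nozzle, spring}; box-South = {hinge, magnet, spring}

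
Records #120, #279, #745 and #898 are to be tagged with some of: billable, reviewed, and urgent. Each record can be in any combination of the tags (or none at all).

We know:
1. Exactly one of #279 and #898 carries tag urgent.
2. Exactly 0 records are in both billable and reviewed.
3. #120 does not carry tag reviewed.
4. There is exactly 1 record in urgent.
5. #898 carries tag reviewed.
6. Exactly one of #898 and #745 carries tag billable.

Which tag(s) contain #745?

#745: billable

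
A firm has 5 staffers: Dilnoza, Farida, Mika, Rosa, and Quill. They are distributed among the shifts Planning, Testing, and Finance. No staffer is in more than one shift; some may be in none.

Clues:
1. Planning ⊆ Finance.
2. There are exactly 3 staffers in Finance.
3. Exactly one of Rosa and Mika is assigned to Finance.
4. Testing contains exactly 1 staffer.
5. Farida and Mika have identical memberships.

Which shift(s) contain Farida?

Farida: Finance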